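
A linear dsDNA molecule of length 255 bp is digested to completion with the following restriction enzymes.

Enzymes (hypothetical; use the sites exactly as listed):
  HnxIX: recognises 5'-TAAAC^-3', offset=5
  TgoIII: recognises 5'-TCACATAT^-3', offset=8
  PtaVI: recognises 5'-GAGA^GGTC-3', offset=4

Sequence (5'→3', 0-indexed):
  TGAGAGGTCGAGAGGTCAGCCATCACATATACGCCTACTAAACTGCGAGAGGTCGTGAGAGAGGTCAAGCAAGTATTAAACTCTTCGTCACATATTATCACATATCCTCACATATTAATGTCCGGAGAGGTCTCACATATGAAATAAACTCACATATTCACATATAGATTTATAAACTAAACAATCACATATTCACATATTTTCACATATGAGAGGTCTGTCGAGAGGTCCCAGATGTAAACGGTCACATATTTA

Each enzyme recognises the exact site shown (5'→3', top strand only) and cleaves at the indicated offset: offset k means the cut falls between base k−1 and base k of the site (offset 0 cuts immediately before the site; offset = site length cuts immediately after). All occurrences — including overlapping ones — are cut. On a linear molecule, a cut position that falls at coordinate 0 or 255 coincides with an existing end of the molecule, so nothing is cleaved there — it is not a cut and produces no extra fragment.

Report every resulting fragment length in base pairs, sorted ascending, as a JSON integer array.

Per-enzyme occurrences:
  HnxIX TAAAC/5: at [38, 76, 144, 172, 177, 237] ⇒ [43, 81, 149, 177, 182, 242]
  TgoIII TCACATAT/8: at [22, 87, 97, 107, 132, 149, 157, 184, 192, 202, 244] ⇒ [30, 95, 105, 115, 140, 157, 165, 192, 200, 210, 252]
  PtaVI GAGAGGTC/4: at [1, 9, 46, 58, 124, 210, 222] ⇒ [5, 13, 50, 62, 128, 214, 226]

All cut coordinates (distinct, sorted): [5, 13, 30, 43, 50, 62, 81, 95, 105, 115, 128, 140, 149, 157, 165, 177, 182, 192, 200, 210, 214, 226, 242, 252]

Fragments:
  [0,5): 5 bp
  [5,13): 8 bp
  [13,30): 17 bp
  [30,43): 13 bp
  [43,50): 7 bp
  [50,62): 12 bp
  [62,81): 19 bp
  [81,95): 14 bp
  [95,105): 10 bp
  [105,115): 10 bp
  [115,128): 13 bp
  [128,140): 12 bp
  [140,149): 9 bp
  [149,157): 8 bp
  [157,165): 8 bp
  [165,177): 12 bp
  [177,182): 5 bp
  [182,192): 10 bp
  [192,200): 8 bp
  [200,210): 10 bp
  [210,214): 4 bp
  [214,226): 12 bp
  [226,242): 16 bp
  [242,252): 10 bp
  [252,255): 3 bp

[3,4,5,5,7,8,8,8,8,9,10,10,10,10,10,12,12,12,12,13,13,14,16,17,19]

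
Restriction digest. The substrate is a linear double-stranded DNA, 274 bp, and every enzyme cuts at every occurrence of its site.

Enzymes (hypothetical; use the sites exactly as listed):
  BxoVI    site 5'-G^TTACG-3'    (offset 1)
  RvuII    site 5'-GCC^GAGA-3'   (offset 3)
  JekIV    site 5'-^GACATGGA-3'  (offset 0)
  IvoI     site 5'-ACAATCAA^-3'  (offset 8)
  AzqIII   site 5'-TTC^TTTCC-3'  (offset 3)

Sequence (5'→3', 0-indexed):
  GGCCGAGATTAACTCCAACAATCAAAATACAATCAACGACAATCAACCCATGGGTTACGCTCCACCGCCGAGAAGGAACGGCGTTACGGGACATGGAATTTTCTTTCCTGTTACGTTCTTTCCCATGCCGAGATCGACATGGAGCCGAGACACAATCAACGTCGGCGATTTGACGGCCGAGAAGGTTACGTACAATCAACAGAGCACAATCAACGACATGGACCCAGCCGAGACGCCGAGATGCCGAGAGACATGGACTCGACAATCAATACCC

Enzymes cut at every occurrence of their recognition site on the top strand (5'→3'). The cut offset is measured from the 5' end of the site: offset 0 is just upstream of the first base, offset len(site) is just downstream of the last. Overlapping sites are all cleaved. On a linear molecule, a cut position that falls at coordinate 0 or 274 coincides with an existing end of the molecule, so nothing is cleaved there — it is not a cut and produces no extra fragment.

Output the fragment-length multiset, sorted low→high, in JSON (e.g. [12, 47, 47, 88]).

Per-enzyme occurrences:
  BxoVI GTTACG/1: at [53, 82, 109, 184] ⇒ [54, 83, 110, 185]
  RvuII GCCGAGA/3: at [1, 66, 126, 143, 175, 226, 234, 242] ⇒ [4, 69, 129, 146, 178, 229, 237, 245]
  JekIV GACATGGA/0: at [89, 135, 214, 249] ⇒ [89, 135, 214, 249]
  IvoI ACAATCAA/8: at [17, 28, 38, 151, 191, 205, 261] ⇒ [25, 36, 46, 159, 199, 213, 269]
  AzqIII TTCTTTCC/3: at [100, 115] ⇒ [103, 118]

Pooled cuts: [4, 25, 36, 46, 54, 69, 83, 89, 103, 110, 118, 129, 135, 146, 159, 178, 185, 199, 213, 214, 229, 237, 245, 249, 269]

Fragment lengths:
  [0,4): 4 bp
  [4,25): 21 bp
  [25,36): 11 bp
  [36,46): 10 bp
  [46,54): 8 bp
  [54,69): 15 bp
  [69,83): 14 bp
  [83,89): 6 bp
  [89,103): 14 bp
  [103,110): 7 bp
  [110,118): 8 bp
  [118,129): 11 bp
  [129,135): 6 bp
  [135,146): 11 bp
  [146,159): 13 bp
  [159,178): 19 bp
  [178,185): 7 bp
  [185,199): 14 bp
  [199,213): 14 bp
  [213,214): 1 bp
  [214,229): 15 bp
  [229,237): 8 bp
  [237,245): 8 bp
  [245,249): 4 bp
  [249,269): 20 bp
  [269,274): 5 bp

[1,4,4,5,6,6,7,7,8,8,8,8,10,11,11,11,13,14,14,14,14,15,15,19,20,21]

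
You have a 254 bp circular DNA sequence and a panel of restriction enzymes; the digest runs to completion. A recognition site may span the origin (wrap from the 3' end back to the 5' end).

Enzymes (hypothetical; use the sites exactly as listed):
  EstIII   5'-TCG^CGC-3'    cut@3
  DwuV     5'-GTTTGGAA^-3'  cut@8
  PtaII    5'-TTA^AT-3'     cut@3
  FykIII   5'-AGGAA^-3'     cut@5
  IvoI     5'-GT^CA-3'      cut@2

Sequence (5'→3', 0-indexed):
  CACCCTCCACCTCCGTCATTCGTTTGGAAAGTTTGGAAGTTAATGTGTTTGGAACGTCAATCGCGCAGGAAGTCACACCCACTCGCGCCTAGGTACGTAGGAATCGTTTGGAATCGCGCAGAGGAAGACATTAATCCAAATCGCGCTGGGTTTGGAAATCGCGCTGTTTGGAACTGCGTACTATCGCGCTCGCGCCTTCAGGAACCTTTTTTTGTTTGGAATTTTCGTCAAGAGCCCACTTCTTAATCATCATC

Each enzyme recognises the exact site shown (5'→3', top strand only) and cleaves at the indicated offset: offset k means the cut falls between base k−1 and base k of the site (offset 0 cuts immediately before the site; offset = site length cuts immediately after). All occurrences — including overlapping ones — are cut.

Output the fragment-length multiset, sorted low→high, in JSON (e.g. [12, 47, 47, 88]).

[2,3,3,4,4,6,6,7,7,8,9,10,10,10,12,12,12,12,13,13,14,17,17,18,25]

Scan for sites:
  EstIII (TCGCGC, off=3): starts [60, 82, 113, 140, 158, 183, 189] → cuts [63, 85, 116, 143, 161, 186, 192]
  DwuV (GTTTGGAA, off=8): starts [21, 30, 46, 105, 149, 165, 213] → cuts [29, 38, 54, 113, 157, 173, 221]
  PtaII (TTAAT, off=3): starts [39, 130, 242] → cuts [42, 133, 245]
  FykIII (AGGAA, off=5): starts [66, 98, 121, 199] → cuts [71, 103, 126, 204]
  IvoI (GTCA, off=2): starts [14, 55, 71, 226] → cuts [16, 57, 73, 228]

All cut coordinates (distinct, sorted): [16, 29, 38, 42, 54, 57, 63, 71, 73, 85, 103, 113, 116, 126, 133, 143, 157, 161, 173, 186, 192, 204, 221, 228, 245]

Fragments:
  16→29: 13 bp
  29→38: 9 bp
  38→42: 4 bp
  42→54: 12 bp
  54→57: 3 bp
  57→63: 6 bp
  63→71: 8 bp
  71→73: 2 bp
  73→85: 12 bp
  85→103: 18 bp
  103→113: 10 bp
  113→116: 3 bp
  116→126: 10 bp
  126→133: 7 bp
  133→143: 10 bp
  143→157: 14 bp
  157→161: 4 bp
  161→173: 12 bp
  173→186: 13 bp
  186→192: 6 bp
  192→204: 12 bp
  204→221: 17 bp
  221→228: 7 bp
  228→245: 17 bp
  245→16 (wrap): 254-245+16 = 25 bp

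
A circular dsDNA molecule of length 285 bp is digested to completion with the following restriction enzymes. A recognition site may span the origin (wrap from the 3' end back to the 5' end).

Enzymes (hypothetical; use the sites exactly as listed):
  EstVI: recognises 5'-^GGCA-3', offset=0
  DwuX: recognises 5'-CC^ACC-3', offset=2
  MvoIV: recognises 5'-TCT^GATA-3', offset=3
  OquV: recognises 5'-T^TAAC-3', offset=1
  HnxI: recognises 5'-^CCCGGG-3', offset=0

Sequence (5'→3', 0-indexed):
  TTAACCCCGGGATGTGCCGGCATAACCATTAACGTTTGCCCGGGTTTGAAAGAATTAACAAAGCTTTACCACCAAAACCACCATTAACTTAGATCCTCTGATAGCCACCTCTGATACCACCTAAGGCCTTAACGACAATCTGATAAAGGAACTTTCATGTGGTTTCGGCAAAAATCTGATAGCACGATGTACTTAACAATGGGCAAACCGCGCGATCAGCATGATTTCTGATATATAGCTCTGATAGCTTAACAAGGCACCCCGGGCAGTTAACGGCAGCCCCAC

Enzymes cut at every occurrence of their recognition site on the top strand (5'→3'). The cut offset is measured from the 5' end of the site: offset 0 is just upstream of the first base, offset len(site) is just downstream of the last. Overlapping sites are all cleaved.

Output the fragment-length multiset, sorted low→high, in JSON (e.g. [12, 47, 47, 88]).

[4,4,4,5,5,6,6,6,6,7,7,8,9,9,11,11,11,12,12,13,13,15,15,16,17,25,28]

Scan for sites:
  EstVI (GGCA, off=0): starts [18, 166, 201, 255, 264, 274] → cuts [18, 166, 201, 255, 264, 274]
  DwuX (CCACC, off=2): starts [68, 77, 104, 116] → cuts [70, 79, 106, 118]
  MvoIV (TCTGATA, off=3): starts [96, 109, 138, 174, 226, 239] → cuts [99, 112, 141, 177, 229, 242]
  OquV (TTAAC, off=1): starts [0, 28, 54, 83, 128, 192, 248, 269] → cuts [1, 29, 55, 84, 129, 193, 249, 270]
  HnxI (CCCGGG, off=0): starts [5, 38, 260] → cuts [5, 38, 260]

All cut coordinates (distinct, sorted): [1, 5, 18, 29, 38, 55, 70, 79, 84, 99, 106, 112, 118, 129, 141, 166, 177, 193, 201, 229, 242, 249, 255, 260, 264, 270, 274]

Fragments:
  1→5: 4 bp
  5→18: 13 bp
  18→29: 11 bp
  29→38: 9 bp
  38→55: 17 bp
  55→70: 15 bp
  70→79: 9 bp
  79→84: 5 bp
  84→99: 15 bp
  99→106: 7 bp
  106→112: 6 bp
  112→118: 6 bp
  118→129: 11 bp
  129→141: 12 bp
  141→166: 25 bp
  166→177: 11 bp
  177→193: 16 bp
  193→201: 8 bp
  201→229: 28 bp
  229→242: 13 bp
  242→249: 7 bp
  249→255: 6 bp
  255→260: 5 bp
  260→264: 4 bp
  264→270: 6 bp
  270→274: 4 bp
  274→1 (wrap): 285-274+1 = 12 bp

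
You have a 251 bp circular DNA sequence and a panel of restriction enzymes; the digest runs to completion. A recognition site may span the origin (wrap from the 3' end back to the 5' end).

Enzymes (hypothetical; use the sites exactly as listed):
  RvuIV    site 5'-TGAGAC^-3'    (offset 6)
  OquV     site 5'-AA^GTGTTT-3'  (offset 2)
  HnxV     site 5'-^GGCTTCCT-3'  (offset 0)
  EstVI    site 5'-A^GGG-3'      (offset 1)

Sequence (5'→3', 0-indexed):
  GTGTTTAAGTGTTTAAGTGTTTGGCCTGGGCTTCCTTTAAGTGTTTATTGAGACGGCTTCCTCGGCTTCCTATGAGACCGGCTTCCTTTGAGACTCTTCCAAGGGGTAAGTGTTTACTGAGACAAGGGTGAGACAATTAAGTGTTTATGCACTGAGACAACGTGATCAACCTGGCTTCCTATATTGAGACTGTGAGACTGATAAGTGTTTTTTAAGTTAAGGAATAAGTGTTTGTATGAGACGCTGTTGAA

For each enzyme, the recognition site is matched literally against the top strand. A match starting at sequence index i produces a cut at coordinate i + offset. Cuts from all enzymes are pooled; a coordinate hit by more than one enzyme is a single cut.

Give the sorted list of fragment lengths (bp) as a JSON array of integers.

Site scan:
  RvuIV TGAGAC/6: at [48, 72, 88, 117, 128, 152, 184, 192, 236] ⇒ [54, 78, 94, 123, 134, 158, 190, 198, 242]
  OquV AAGTGTTT/2: at [6, 14, 38, 107, 138, 202, 225, 249] ⇒ [0, 8, 16, 40, 109, 140, 204, 227]
  HnxV GGCTTCCT/0: at [28, 54, 63, 79, 172] ⇒ [28, 54, 63, 79, 172]
  EstVI AGGG/1: at [101, 124] ⇒ [102, 125]

Pooled cuts: [0, 8, 16, 28, 40, 54, 63, 78, 79, 94, 102, 109, 123, 125, 134, 140, 158, 172, 190, 198, 204, 227, 242]

Fragment lengths:
  0→8: 8 bp
  8→16: 8 bp
  16→28: 12 bp
  28→40: 12 bp
  40→54: 14 bp
  54→63: 9 bp
  63→78: 15 bp
  78→79: 1 bp
  79→94: 15 bp
  94→102: 8 bp
  102→109: 7 bp
  109→123: 14 bp
  123→125: 2 bp
  125→134: 9 bp
  134→140: 6 bp
  140→158: 18 bp
  158→172: 14 bp
  172→190: 18 bp
  190→198: 8 bp
  198→204: 6 bp
  204→227: 23 bp
  227→242: 15 bp
  242→0 (wrap): 251-242+0 = 9 bp

[1,2,6,6,7,8,8,8,8,9,9,9,12,12,14,14,14,15,15,15,18,18,23]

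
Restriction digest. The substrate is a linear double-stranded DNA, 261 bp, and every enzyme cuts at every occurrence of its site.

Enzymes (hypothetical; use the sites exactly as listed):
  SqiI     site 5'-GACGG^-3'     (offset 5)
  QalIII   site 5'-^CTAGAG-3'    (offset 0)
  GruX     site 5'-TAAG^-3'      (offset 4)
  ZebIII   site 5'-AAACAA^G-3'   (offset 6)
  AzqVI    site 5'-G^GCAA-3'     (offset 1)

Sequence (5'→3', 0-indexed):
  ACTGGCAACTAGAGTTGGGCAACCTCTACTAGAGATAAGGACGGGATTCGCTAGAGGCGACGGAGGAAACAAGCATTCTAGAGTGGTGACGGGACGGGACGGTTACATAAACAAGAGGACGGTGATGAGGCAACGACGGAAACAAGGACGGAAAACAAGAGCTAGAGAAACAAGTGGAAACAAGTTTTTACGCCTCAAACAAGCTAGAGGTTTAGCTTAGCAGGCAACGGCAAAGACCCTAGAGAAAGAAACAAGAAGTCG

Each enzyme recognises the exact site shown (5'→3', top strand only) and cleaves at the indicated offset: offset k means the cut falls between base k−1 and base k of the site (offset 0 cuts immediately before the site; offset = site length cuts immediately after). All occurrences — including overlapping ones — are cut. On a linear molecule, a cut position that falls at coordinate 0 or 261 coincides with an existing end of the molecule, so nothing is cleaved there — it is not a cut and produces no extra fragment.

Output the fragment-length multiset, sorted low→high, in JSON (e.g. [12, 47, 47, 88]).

[1,3,4,4,5,5,5,5,6,6,6,6,7,7,7,8,9,9,10,10,10,10,11,12,12,13,15,16,19,20]

Scan for sites:
  SqiI GACGG/5: at [39, 58, 87, 92, 97, 117, 134, 146] ⇒ [44, 63, 92, 97, 102, 122, 139, 151]
  QalIII CTAGAG/0: at [8, 28, 50, 77, 161, 203, 238] ⇒ [8, 28, 50, 77, 161, 203, 238]
  GruX TAAG/4: at [35] ⇒ [39]
  ZebIII AAACAAG/6: at [66, 108, 139, 152, 167, 177, 196, 248] ⇒ [72, 114, 145, 158, 173, 183, 202, 254]
  AzqVI GGCAA/1: at [3, 17, 128, 222, 228] ⇒ [4, 18, 129, 223, 229]

All cut coordinates (distinct, sorted): [4, 8, 18, 28, 39, 44, 50, 63, 72, 77, 92, 97, 102, 114, 122, 129, 139, 145, 151, 158, 161, 173, 183, 202, 203, 223, 229, 238, 254]

Fragment lengths:
  [0,4): 4 bp
  [4,8): 4 bp
  [8,18): 10 bp
  [18,28): 10 bp
  [28,39): 11 bp
  [39,44): 5 bp
  [44,50): 6 bp
  [50,63): 13 bp
  [63,72): 9 bp
  [72,77): 5 bp
  [77,92): 15 bp
  [92,97): 5 bp
  [97,102): 5 bp
  [102,114): 12 bp
  [114,122): 8 bp
  [122,129): 7 bp
  [129,139): 10 bp
  [139,145): 6 bp
  [145,151): 6 bp
  [151,158): 7 bp
  [158,161): 3 bp
  [161,173): 12 bp
  [173,183): 10 bp
  [183,202): 19 bp
  [202,203): 1 bp
  [203,223): 20 bp
  [223,229): 6 bp
  [229,238): 9 bp
  [238,254): 16 bp
  [254,261): 7 bp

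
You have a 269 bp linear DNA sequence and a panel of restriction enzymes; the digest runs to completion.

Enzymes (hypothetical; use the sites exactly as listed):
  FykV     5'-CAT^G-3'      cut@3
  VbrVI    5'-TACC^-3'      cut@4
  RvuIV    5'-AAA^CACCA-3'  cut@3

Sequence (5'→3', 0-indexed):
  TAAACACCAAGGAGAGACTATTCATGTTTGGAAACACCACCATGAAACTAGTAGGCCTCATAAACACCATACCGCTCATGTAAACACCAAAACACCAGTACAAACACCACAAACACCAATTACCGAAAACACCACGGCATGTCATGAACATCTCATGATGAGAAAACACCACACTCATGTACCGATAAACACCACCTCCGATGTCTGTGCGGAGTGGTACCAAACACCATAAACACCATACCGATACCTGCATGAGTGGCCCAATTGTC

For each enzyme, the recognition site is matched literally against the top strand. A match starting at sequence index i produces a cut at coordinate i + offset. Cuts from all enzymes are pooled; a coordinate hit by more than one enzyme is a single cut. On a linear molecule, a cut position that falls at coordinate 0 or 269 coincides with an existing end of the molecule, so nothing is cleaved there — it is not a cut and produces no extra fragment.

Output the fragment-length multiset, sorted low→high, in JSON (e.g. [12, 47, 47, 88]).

Per-enzyme occurrences:
  FykV CATG/3: at [22, 40, 76, 137, 142, 153, 175, 250] ⇒ [25, 43, 79, 140, 145, 156, 178, 253]
  VbrVI TACC/4: at [69, 120, 179, 217, 238, 244] ⇒ [73, 124, 183, 221, 242, 248]
  RvuIV AAACACCA/3: at [1, 31, 61, 81, 89, 101, 110, 126, 163, 186, 221, 230] ⇒ [4, 34, 64, 84, 92, 104, 113, 129, 166, 189, 224, 233]

All cut coordinates (distinct, sorted): [4, 25, 34, 43, 64, 73, 79, 84, 92, 104, 113, 124, 129, 140, 145, 156, 166, 178, 183, 189, 221, 224, 233, 242, 248, 253]

Fragments:
  [0,4): 4 bp
  [4,25): 21 bp
  [25,34): 9 bp
  [34,43): 9 bp
  [43,64): 21 bp
  [64,73): 9 bp
  [73,79): 6 bp
  [79,84): 5 bp
  [84,92): 8 bp
  [92,104): 12 bp
  [104,113): 9 bp
  [113,124): 11 bp
  [124,129): 5 bp
  [129,140): 11 bp
  [140,145): 5 bp
  [145,156): 11 bp
  [156,166): 10 bp
  [166,178): 12 bp
  [178,183): 5 bp
  [183,189): 6 bp
  [189,221): 32 bp
  [221,224): 3 bp
  [224,233): 9 bp
  [233,242): 9 bp
  [242,248): 6 bp
  [248,253): 5 bp
  [253,269): 16 bp

[3,4,5,5,5,5,5,6,6,6,8,9,9,9,9,9,9,10,11,11,11,12,12,16,21,21,32]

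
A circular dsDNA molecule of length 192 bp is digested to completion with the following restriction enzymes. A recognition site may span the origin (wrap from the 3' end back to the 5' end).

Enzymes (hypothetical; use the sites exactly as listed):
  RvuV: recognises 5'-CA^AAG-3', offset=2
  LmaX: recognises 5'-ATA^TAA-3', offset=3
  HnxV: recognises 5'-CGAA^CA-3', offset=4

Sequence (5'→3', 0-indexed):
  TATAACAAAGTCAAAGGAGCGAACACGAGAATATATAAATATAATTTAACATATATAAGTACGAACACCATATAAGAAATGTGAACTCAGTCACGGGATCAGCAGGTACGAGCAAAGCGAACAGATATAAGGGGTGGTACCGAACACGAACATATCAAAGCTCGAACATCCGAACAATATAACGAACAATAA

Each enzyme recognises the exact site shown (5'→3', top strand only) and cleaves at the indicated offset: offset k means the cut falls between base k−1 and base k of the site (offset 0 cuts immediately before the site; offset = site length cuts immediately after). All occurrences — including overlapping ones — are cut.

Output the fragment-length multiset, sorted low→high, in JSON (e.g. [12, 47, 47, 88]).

[5,5,6,6,6,6,7,7,7,7,8,8,9,10,10,12,14,17,42]

Scan for sites:
  RvuV CAAAG/2: at [5, 11, 112, 155] ⇒ [7, 13, 114, 157]
  LmaX ATATAA/3: at [32, 38, 52, 69, 124, 176, 191] ⇒ [2, 35, 41, 55, 72, 127, 179]
  HnxV CGAACA/4: at [19, 61, 117, 140, 146, 162, 170, 182] ⇒ [23, 65, 121, 144, 150, 166, 174, 186]

Pooled cuts: [2, 7, 13, 23, 35, 41, 55, 65, 72, 114, 121, 127, 144, 150, 157, 166, 174, 179, 186]

Fragment lengths:
  2→7: 5 bp
  7→13: 6 bp
  13→23: 10 bp
  23→35: 12 bp
  35→41: 6 bp
  41→55: 14 bp
  55→65: 10 bp
  65→72: 7 bp
  72→114: 42 bp
  114→121: 7 bp
  121→127: 6 bp
  127→144: 17 bp
  144→150: 6 bp
  150→157: 7 bp
  157→166: 9 bp
  166→174: 8 bp
  174→179: 5 bp
  179→186: 7 bp
  186→2 (wrap): 192-186+2 = 8 bp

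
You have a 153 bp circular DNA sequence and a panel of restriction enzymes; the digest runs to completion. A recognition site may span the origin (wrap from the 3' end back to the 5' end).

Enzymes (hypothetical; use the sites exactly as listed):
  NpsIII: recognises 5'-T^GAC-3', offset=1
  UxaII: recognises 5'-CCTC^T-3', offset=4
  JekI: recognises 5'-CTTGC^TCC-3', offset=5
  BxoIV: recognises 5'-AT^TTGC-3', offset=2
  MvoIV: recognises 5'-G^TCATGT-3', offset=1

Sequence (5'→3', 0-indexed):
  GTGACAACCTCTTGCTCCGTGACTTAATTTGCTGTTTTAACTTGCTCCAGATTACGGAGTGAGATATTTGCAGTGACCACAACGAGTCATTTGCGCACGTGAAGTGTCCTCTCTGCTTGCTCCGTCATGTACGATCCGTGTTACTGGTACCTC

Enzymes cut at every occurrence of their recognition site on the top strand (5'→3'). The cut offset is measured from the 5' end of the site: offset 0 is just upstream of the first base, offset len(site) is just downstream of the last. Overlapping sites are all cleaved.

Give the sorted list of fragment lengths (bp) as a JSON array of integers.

Scan for sites:
  NpsIII (TGAC, off=1): starts [1, 19, 73] → cuts [2, 20, 74]
  UxaII (CCTCT, off=4): starts [7, 107] → cuts [11, 111]
  JekI (CTTGCTCC, off=5): starts [10, 40, 115] → cuts [15, 45, 120]
  BxoIV (ATTTGC, off=2): starts [26, 65, 88] → cuts [28, 67, 90]
  MvoIV (GTCATGT, off=1): starts [123] → cuts [124]

All cut coordinates (distinct, sorted): [2, 11, 15, 20, 28, 45, 67, 74, 90, 111, 120, 124]

Fragments:
  2→11: 9 bp
  11→15: 4 bp
  15→20: 5 bp
  20→28: 8 bp
  28→45: 17 bp
  45→67: 22 bp
  67→74: 7 bp
  74→90: 16 bp
  90→111: 21 bp
  111→120: 9 bp
  120→124: 4 bp
  124→2 (wrap): 153-124+2 = 31 bp

[4,4,5,7,8,9,9,16,17,21,22,31]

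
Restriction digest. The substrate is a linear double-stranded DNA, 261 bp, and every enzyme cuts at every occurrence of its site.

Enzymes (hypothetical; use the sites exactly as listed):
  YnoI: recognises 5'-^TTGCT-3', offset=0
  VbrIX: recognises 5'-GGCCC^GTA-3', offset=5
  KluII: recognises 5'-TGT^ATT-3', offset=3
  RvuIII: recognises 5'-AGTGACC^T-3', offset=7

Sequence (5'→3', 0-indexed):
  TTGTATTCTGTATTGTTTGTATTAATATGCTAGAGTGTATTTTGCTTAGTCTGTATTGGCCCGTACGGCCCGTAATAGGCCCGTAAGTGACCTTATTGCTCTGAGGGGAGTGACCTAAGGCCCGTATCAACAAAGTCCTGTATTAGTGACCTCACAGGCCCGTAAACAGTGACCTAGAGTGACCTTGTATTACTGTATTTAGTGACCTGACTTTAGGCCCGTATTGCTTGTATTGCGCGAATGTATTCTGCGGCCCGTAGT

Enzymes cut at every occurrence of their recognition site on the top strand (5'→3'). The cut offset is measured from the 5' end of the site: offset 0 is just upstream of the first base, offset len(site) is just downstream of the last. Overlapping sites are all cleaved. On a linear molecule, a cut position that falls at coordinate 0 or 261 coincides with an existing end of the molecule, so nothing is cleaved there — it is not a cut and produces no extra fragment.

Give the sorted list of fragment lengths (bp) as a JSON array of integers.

Scan for sites:
  YnoI (TTGCT, off=0): starts [41, 95, 223] → cuts [41, 95, 223]
  VbrIX (GGCCCGTA, off=5): starts [57, 66, 77, 118, 156, 215, 251] → cuts [62, 71, 82, 123, 161, 220, 256]
  KluII (TGTATT, off=3): starts [1, 8, 17, 35, 51, 138, 185, 193, 228, 241] → cuts [4, 11, 20, 38, 54, 141, 188, 196, 231, 244]
  RvuIII (AGTGACCT, off=7): starts [85, 108, 144, 167, 177, 200] → cuts [92, 115, 151, 174, 184, 207]

Pooled cuts: [4, 11, 20, 38, 41, 54, 62, 71, 82, 92, 95, 115, 123, 141, 151, 161, 174, 184, 188, 196, 207, 220, 223, 231, 244, 256]

Fragment lengths:
  [0,4): 4 bp
  [4,11): 7 bp
  [11,20): 9 bp
  [20,38): 18 bp
  [38,41): 3 bp
  [41,54): 13 bp
  [54,62): 8 bp
  [62,71): 9 bp
  [71,82): 11 bp
  [82,92): 10 bp
  [92,95): 3 bp
  [95,115): 20 bp
  [115,123): 8 bp
  [123,141): 18 bp
  [141,151): 10 bp
  [151,161): 10 bp
  [161,174): 13 bp
  [174,184): 10 bp
  [184,188): 4 bp
  [188,196): 8 bp
  [196,207): 11 bp
  [207,220): 13 bp
  [220,223): 3 bp
  [223,231): 8 bp
  [231,244): 13 bp
  [244,256): 12 bp
  [256,261): 5 bp

[3,3,3,4,4,5,7,8,8,8,8,9,9,10,10,10,10,11,11,12,13,13,13,13,18,18,20]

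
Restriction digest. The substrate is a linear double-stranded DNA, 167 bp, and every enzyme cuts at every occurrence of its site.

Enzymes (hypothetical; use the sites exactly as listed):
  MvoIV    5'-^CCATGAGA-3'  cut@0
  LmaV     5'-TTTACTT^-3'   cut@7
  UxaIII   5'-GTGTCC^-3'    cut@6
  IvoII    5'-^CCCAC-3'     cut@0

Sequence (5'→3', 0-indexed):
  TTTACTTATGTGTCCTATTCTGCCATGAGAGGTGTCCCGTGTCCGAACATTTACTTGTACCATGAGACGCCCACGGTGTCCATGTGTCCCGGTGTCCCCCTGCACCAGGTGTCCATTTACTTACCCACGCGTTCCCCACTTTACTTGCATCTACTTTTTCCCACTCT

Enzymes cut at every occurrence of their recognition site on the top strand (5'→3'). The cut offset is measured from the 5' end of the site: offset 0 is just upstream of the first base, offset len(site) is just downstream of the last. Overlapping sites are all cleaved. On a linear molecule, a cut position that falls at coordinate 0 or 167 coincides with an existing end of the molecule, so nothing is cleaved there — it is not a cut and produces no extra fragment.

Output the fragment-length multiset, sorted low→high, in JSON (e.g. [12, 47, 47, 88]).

Per-enzyme occurrences:
  MvoIV CCATGAGA/0: at [22, 59] ⇒ [22, 59]
  LmaV TTTACTT/7: at [0, 49, 115, 139] ⇒ [7, 56, 122, 146]
  UxaIII GTGTCC/6: at [9, 31, 38, 75, 83, 91, 108] ⇒ [15, 37, 44, 81, 89, 97, 114]
  IvoII CCCAC/0: at [69, 123, 134, 159] ⇒ [69, 123, 134, 159]

Pooled cuts: [7, 15, 22, 37, 44, 56, 59, 69, 81, 89, 97, 114, 122, 123, 134, 146, 159]

Fragments:
  [0,7): 7 bp
  [7,15): 8 bp
  [15,22): 7 bp
  [22,37): 15 bp
  [37,44): 7 bp
  [44,56): 12 bp
  [56,59): 3 bp
  [59,69): 10 bp
  [69,81): 12 bp
  [81,89): 8 bp
  [89,97): 8 bp
  [97,114): 17 bp
  [114,122): 8 bp
  [122,123): 1 bp
  [123,134): 11 bp
  [134,146): 12 bp
  [146,159): 13 bp
  [159,167): 8 bp

[1,3,7,7,7,8,8,8,8,8,10,11,12,12,12,13,15,17]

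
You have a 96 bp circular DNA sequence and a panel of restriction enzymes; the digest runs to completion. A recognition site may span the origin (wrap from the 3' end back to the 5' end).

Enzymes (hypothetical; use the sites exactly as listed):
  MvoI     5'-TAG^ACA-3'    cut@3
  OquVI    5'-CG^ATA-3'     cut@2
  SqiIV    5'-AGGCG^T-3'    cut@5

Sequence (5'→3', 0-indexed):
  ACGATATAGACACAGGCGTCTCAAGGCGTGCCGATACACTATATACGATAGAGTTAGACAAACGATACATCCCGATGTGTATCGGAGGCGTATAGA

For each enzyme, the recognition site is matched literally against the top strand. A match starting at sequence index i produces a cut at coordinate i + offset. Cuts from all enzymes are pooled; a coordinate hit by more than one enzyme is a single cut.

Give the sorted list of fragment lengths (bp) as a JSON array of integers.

Scan for sites:
  MvoI TAGACA/3: at [6, 54] ⇒ [9, 57]
  OquVI CGATA/2: at [1, 31, 45, 62] ⇒ [3, 33, 47, 64]
  SqiIV AGGCGT/5: at [13, 23, 85] ⇒ [18, 28, 90]

Pooled cuts: [3, 9, 18, 28, 33, 47, 57, 64, 90]

Fragment lengths:
  3→9: 6 bp
  9→18: 9 bp
  18→28: 10 bp
  28→33: 5 bp
  33→47: 14 bp
  47→57: 10 bp
  57→64: 7 bp
  64→90: 26 bp
  90→3 (wrap): 96-90+3 = 9 bp

[5,6,7,9,9,10,10,14,26]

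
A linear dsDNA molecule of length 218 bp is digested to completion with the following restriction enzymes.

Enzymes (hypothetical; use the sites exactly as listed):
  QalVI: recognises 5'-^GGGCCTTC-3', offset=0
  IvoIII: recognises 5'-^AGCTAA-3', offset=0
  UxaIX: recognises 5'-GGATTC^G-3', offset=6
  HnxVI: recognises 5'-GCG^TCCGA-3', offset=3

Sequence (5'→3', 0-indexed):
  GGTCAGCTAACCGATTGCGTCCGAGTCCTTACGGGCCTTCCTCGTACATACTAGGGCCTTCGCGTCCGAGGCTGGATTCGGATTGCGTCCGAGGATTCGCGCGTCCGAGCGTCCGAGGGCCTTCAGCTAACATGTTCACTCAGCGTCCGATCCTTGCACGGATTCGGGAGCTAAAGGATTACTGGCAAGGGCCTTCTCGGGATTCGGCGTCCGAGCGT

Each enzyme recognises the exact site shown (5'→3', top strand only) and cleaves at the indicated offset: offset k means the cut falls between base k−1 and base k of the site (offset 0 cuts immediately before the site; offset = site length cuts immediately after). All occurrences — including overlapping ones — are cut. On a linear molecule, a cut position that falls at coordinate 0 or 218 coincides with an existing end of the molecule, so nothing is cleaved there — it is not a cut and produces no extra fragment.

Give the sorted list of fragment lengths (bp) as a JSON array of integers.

[3,4,4,5,5,8,8,8,9,11,11,13,15,15,17,20,20,21,21]

Per-enzyme occurrences:
  QalVI (GGGCCTTC, off=0): starts [32, 53, 116, 188] → cuts [32, 53, 116, 188]
  IvoIII (AGCTAA, off=0): starts [4, 124, 168] → cuts [4, 124, 168]
  UxaIX (GGATTCG, off=6): starts [73, 92, 159, 199] → cuts [79, 98, 165, 205]
  HnxVI (GCGTCCGA, off=3): starts [16, 61, 84, 100, 108, 142, 206] → cuts [19, 64, 87, 103, 111, 145, 209]

All cut coordinates (distinct, sorted): [4, 19, 32, 53, 64, 79, 87, 98, 103, 111, 116, 124, 145, 165, 168, 188, 205, 209]

Fragment lengths:
  [0,4): 4 bp
  [4,19): 15 bp
  [19,32): 13 bp
  [32,53): 21 bp
  [53,64): 11 bp
  [64,79): 15 bp
  [79,87): 8 bp
  [87,98): 11 bp
  [98,103): 5 bp
  [103,111): 8 bp
  [111,116): 5 bp
  [116,124): 8 bp
  [124,145): 21 bp
  [145,165): 20 bp
  [165,168): 3 bp
  [168,188): 20 bp
  [188,205): 17 bp
  [205,209): 4 bp
  [209,218): 9 bp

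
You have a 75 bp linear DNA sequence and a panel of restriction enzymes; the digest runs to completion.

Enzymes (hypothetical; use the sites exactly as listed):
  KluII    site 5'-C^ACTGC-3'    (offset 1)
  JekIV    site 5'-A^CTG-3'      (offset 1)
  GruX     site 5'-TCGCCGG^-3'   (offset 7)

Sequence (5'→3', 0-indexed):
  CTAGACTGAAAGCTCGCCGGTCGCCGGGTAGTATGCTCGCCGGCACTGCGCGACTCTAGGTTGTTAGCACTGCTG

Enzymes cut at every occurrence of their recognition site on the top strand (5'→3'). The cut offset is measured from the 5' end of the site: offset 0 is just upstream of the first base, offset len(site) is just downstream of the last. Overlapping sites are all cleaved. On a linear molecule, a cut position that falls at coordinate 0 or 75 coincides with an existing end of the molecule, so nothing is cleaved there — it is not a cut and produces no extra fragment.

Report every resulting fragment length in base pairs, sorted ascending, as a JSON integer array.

[1,1,1,5,6,7,15,16,23]

Site scan:
  KluII CACTGC/1: at [43, 67] ⇒ [44, 68]
  JekIV ACTG/1: at [4, 44, 68] ⇒ [5, 45, 69]
  GruX TCGCCGG/7: at [13, 20, 36] ⇒ [20, 27, 43]

All cut coordinates (distinct, sorted): [5, 20, 27, 43, 44, 45, 68, 69]

Fragment lengths:
  [0,5): 5 bp
  [5,20): 15 bp
  [20,27): 7 bp
  [27,43): 16 bp
  [43,44): 1 bp
  [44,45): 1 bp
  [45,68): 23 bp
  [68,69): 1 bp
  [69,75): 6 bp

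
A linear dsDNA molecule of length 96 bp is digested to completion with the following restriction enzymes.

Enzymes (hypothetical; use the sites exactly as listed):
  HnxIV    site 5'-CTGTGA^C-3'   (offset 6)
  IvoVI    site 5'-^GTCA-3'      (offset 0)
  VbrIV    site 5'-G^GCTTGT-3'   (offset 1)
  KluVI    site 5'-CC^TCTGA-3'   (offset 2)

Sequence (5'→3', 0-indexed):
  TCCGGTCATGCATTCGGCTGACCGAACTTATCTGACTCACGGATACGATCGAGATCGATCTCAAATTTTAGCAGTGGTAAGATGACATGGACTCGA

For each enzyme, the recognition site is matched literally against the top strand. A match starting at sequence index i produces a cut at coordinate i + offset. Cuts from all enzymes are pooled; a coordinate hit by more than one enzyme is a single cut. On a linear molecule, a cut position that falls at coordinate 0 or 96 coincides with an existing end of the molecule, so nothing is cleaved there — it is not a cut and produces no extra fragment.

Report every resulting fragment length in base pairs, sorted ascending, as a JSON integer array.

[4,92]

Site scan:
  HnxIV (CTGTGAC, off=6): no sites
  IvoVI (GTCA, off=0): starts [4] → cuts [4]
  VbrIV (GGCTTGT, off=1): no sites
  KluVI (CCTCTGA, off=2): no sites

Pooled cuts: [4]

Fragments:
  [0,4): 4 bp
  [4,96): 92 bp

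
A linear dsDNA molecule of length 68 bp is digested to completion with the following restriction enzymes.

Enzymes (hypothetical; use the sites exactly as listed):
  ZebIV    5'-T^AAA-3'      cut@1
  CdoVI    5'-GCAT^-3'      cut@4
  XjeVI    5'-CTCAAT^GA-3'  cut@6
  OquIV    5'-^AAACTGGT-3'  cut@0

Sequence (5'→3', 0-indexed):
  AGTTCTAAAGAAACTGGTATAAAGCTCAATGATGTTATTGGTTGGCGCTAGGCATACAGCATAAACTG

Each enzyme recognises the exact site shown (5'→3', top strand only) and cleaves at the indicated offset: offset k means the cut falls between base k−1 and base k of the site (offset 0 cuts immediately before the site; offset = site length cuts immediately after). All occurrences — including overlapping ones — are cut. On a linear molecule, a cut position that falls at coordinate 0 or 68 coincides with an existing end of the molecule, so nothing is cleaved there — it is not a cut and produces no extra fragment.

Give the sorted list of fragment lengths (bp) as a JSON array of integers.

Scan for sites:
  ZebIV (TAAA, off=1): starts [5, 19, 61] → cuts [6, 20, 62]
  CdoVI (GCAT, off=4): starts [51, 58] → cuts [55, 62]
  XjeVI (CTCAATGA, off=6): starts [24] → cuts [30]
  OquIV (AAACTGGT, off=0): starts [10] → cuts [10]

Pooled cuts: [6, 10, 20, 30, 55, 62]

Fragment lengths:
  [0,6): 6 bp
  [6,10): 4 bp
  [10,20): 10 bp
  [20,30): 10 bp
  [30,55): 25 bp
  [55,62): 7 bp
  [62,68): 6 bp

[4,6,6,7,10,10,25]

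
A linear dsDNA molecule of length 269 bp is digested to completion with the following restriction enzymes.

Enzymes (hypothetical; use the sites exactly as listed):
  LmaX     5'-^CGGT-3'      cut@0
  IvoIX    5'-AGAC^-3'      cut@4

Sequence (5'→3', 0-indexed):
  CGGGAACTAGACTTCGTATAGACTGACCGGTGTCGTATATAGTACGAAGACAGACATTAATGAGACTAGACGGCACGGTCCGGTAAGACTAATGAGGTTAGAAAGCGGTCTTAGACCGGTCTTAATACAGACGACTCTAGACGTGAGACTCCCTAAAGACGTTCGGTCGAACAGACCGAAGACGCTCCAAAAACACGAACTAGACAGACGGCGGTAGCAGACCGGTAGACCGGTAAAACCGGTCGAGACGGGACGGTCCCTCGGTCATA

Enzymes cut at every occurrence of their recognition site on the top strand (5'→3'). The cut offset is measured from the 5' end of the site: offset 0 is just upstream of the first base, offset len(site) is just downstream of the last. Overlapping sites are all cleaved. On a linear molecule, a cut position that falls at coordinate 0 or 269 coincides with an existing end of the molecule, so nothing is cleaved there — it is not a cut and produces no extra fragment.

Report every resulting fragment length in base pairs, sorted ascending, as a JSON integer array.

[2,3,4,4,4,4,4,5,5,7,7,8,8,8,9,9,10,10,11,11,11,11,11,12,13,16,16,22,24]

Site scan:
  LmaX (CGGT, off=0): starts [27, 75, 80, 105, 116, 163, 211, 222, 230, 239, 253, 261] → cuts [27, 75, 80, 105, 116, 163, 211, 222, 230, 239, 253, 261]
  IvoIX (AGAC, off=4): starts [8, 19, 47, 51, 62, 67, 85, 112, 128, 138, 145, 156, 172, 179, 201, 205, 218, 226, 245] → cuts [12, 23, 51, 55, 66, 71, 89, 116, 132, 142, 149, 160, 176, 183, 205, 209, 222, 230, 249]

All cut coordinates (distinct, sorted): [12, 23, 27, 51, 55, 66, 71, 75, 80, 89, 105, 116, 132, 142, 149, 160, 163, 176, 183, 205, 209, 211, 222, 230, 239, 249, 253, 261]

Fragment lengths:
  [0,12): 12 bp
  [12,23): 11 bp
  [23,27): 4 bp
  [27,51): 24 bp
  [51,55): 4 bp
  [55,66): 11 bp
  [66,71): 5 bp
  [71,75): 4 bp
  [75,80): 5 bp
  [80,89): 9 bp
  [89,105): 16 bp
  [105,116): 11 bp
  [116,132): 16 bp
  [132,142): 10 bp
  [142,149): 7 bp
  [149,160): 11 bp
  [160,163): 3 bp
  [163,176): 13 bp
  [176,183): 7 bp
  [183,205): 22 bp
  [205,209): 4 bp
  [209,211): 2 bp
  [211,222): 11 bp
  [222,230): 8 bp
  [230,239): 9 bp
  [239,249): 10 bp
  [249,253): 4 bp
  [253,261): 8 bp
  [261,269): 8 bp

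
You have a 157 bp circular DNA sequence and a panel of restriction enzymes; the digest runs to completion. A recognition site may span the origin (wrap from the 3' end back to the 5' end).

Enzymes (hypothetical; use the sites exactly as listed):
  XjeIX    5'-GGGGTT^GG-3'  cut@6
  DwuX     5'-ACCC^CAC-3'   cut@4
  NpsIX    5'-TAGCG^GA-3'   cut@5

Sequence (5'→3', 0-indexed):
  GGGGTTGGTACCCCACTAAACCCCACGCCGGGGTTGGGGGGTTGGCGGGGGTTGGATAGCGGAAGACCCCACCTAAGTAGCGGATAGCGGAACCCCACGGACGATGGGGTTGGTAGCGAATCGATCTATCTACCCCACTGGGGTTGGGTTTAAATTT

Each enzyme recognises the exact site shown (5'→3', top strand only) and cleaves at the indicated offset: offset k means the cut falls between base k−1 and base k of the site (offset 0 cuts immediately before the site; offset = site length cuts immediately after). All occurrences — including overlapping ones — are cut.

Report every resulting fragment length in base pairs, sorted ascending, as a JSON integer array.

[6,7,7,8,8,8,10,10,10,12,13,16,18,24]

Per-enzyme occurrences:
  XjeIX (GGGGTTGG, off=6): starts [0, 29, 37, 47, 105, 139] → cuts [6, 35, 43, 53, 111, 145]
  DwuX (ACCCCAC, off=4): starts [9, 19, 65, 91, 131] → cuts [13, 23, 69, 95, 135]
  NpsIX (TAGCGGA, off=5): starts [56, 77, 84] → cuts [61, 82, 89]

All cut coordinates (distinct, sorted): [6, 13, 23, 35, 43, 53, 61, 69, 82, 89, 95, 111, 135, 145]

Fragment lengths:
  6→13: 7 bp
  13→23: 10 bp
  23→35: 12 bp
  35→43: 8 bp
  43→53: 10 bp
  53→61: 8 bp
  61→69: 8 bp
  69→82: 13 bp
  82→89: 7 bp
  89→95: 6 bp
  95→111: 16 bp
  111→135: 24 bp
  135→145: 10 bp
  145→6 (wrap): 157-145+6 = 18 bp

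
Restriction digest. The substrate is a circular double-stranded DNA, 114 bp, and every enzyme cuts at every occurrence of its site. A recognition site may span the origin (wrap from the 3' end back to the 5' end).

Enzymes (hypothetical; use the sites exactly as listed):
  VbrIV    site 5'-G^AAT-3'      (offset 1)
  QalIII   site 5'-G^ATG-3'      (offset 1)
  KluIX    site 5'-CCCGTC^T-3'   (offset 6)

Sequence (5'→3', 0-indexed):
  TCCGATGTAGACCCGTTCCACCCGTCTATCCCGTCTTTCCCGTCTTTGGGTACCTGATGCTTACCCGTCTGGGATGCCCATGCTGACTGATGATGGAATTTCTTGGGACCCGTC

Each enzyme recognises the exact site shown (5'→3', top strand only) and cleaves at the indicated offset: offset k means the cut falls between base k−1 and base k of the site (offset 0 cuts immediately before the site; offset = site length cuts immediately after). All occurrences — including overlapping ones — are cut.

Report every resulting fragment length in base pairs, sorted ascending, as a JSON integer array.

Scan for sites:
  VbrIV GAAT/1: at [95] ⇒ [96]
  QalIII GATG/1: at [3, 55, 72, 88, 91] ⇒ [4, 56, 73, 89, 92]
  KluIX CCCGTCT/6: at [20, 29, 38, 63, 108] ⇒ [0, 26, 35, 44, 69]

Pooled cuts: [0, 4, 26, 35, 44, 56, 69, 73, 89, 92, 96]

Fragment lengths:
  0→4: 4 bp
  4→26: 22 bp
  26→35: 9 bp
  35→44: 9 bp
  44→56: 12 bp
  56→69: 13 bp
  69→73: 4 bp
  73→89: 16 bp
  89→92: 3 bp
  92→96: 4 bp
  96→0 (wrap): 114-96+0 = 18 bp

[3,4,4,4,9,9,12,13,16,18,22]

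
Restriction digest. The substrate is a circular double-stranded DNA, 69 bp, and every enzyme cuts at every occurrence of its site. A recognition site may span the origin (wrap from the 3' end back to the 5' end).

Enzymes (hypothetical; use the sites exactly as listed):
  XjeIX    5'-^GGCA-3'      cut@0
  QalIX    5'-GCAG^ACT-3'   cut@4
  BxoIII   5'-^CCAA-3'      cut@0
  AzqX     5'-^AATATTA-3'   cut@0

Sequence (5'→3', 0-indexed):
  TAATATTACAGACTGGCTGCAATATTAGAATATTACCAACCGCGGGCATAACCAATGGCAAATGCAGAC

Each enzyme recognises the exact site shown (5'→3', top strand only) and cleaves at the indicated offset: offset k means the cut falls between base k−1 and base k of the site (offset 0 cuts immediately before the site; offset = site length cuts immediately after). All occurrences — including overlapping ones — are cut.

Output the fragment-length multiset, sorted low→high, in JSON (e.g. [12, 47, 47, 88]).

Scan for sites:
  XjeIX GGCA/0: at [44, 56] ⇒ [44, 56]
  QalIX GCAGACT/4: at [63] ⇒ [67]
  BxoIII CCAA/0: at [35, 51] ⇒ [35, 51]
  AzqX AATATTA/0: at [1, 20, 28] ⇒ [1, 20, 28]

Pooled cuts: [1, 20, 28, 35, 44, 51, 56, 67]

Fragment lengths:
  1→20: 19 bp
  20→28: 8 bp
  28→35: 7 bp
  35→44: 9 bp
  44→51: 7 bp
  51→56: 5 bp
  56→67: 11 bp
  67→1 (wrap): 69-67+1 = 3 bp

[3,5,7,7,8,9,11,19]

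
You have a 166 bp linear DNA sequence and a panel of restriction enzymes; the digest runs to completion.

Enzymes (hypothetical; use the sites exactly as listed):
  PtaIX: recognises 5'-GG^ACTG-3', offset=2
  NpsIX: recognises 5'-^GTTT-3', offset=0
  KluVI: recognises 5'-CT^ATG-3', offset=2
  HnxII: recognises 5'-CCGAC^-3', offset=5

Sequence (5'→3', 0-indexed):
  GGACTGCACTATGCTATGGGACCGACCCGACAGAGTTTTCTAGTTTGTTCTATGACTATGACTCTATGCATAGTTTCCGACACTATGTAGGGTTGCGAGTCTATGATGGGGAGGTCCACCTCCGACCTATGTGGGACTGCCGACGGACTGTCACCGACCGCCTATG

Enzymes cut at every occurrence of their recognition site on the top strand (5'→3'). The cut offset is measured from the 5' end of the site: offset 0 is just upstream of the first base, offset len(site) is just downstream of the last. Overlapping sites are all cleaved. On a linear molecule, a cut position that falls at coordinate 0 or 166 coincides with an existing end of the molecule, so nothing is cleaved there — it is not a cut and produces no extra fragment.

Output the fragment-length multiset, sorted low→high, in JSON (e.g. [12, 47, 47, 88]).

[2,2,2,3,3,3,5,5,5,6,7,7,8,8,8,9,9,9,11,12,18,24]

Scan for sites:
  PtaIX (GGACTG, off=2): starts [0, 133, 144] → cuts [2, 135, 146]
  NpsIX (GTTT, off=0): starts [34, 42, 72] → cuts [34, 42, 72]
  KluVI (CTATG, off=2): starts [8, 13, 49, 55, 63, 82, 100, 126, 161] → cuts [10, 15, 51, 57, 65, 84, 102, 128, 163]
  HnxII (CCGAC, off=5): starts [21, 26, 76, 121, 139, 153] → cuts [26, 31, 81, 126, 144, 158]

Pooled cuts: [2, 10, 15, 26, 31, 34, 42, 51, 57, 65, 72, 81, 84, 102, 126, 128, 135, 144, 146, 158, 163]

Fragment lengths:
  [0,2): 2 bp
  [2,10): 8 bp
  [10,15): 5 bp
  [15,26): 11 bp
  [26,31): 5 bp
  [31,34): 3 bp
  [34,42): 8 bp
  [42,51): 9 bp
  [51,57): 6 bp
  [57,65): 8 bp
  [65,72): 7 bp
  [72,81): 9 bp
  [81,84): 3 bp
  [84,102): 18 bp
  [102,126): 24 bp
  [126,128): 2 bp
  [128,135): 7 bp
  [135,144): 9 bp
  [144,146): 2 bp
  [146,158): 12 bp
  [158,163): 5 bp
  [163,166): 3 bp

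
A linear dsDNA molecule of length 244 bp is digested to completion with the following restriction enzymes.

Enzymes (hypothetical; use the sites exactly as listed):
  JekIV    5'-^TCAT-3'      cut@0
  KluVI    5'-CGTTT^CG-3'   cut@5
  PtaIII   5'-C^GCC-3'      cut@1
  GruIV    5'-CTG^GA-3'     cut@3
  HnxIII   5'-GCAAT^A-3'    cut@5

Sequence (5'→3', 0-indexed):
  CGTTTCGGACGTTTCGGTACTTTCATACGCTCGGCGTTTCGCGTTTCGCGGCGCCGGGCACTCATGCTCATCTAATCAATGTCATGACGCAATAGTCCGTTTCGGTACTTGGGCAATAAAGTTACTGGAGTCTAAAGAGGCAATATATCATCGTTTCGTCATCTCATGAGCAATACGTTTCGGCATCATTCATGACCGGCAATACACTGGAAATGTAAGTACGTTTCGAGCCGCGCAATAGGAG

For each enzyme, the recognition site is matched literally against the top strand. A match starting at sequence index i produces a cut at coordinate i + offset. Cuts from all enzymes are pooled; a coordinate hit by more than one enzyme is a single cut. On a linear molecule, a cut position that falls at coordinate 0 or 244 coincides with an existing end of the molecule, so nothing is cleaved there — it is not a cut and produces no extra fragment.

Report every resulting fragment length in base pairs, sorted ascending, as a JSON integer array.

Per-enzyme occurrences:
  JekIV (TCAT, off=0): starts [22, 61, 67, 81, 147, 158, 163, 185, 189] → cuts [22, 61, 67, 81, 147, 158, 163, 185, 189]
  KluVI (CGTTTCG, off=5): starts [0, 9, 34, 41, 97, 151, 175, 221] → cuts [5, 14, 39, 46, 102, 156, 180, 226]
  PtaIII (CGCC, off=1): starts [51] → cuts [52]
  GruIV (CTGGA, off=3): starts [124, 206] → cuts [127, 209]
  HnxIII (GCAATA, off=5): starts [88, 112, 139, 169, 198, 234] → cuts [93, 117, 144, 174, 203, 239]

All cut coordinates (distinct, sorted): [5, 14, 22, 39, 46, 52, 61, 67, 81, 93, 102, 117, 127, 144, 147, 156, 158, 163, 174, 180, 185, 189, 203, 209, 226, 239]

Fragments:
  [0,5): 5 bp
  [5,14): 9 bp
  [14,22): 8 bp
  [22,39): 17 bp
  [39,46): 7 bp
  [46,52): 6 bp
  [52,61): 9 bp
  [61,67): 6 bp
  [67,81): 14 bp
  [81,93): 12 bp
  [93,102): 9 bp
  [102,117): 15 bp
  [117,127): 10 bp
  [127,144): 17 bp
  [144,147): 3 bp
  [147,156): 9 bp
  [156,158): 2 bp
  [158,163): 5 bp
  [163,174): 11 bp
  [174,180): 6 bp
  [180,185): 5 bp
  [185,189): 4 bp
  [189,203): 14 bp
  [203,209): 6 bp
  [209,226): 17 bp
  [226,239): 13 bp
  [239,244): 5 bp

[2,3,4,5,5,5,5,6,6,6,6,7,8,9,9,9,9,10,11,12,13,14,14,15,17,17,17]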